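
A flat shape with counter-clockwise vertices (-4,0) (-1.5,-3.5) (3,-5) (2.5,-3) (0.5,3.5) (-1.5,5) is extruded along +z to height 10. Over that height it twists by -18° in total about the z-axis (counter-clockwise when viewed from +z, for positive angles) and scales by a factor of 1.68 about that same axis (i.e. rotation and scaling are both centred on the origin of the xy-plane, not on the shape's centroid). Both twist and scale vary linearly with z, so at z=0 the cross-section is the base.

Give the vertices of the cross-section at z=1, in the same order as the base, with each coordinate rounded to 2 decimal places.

Cross-section at z=1: (-4.27,0.13) (-1.72,-3.69) (3.03,-5.44) (2.57,-3.29) (0.65,3.72) (-1.43,5.39)

t = z/height = 1/10 = 0.1
s = 1 + (scale-1)·z/height = 1 + (1.68-1)·1/10 = 1.068000
θ = twist·z/height = -18°·1/10 = -1.8000° = -0.031416 rad
cos θ = 0.999507, sin θ = -0.031411 (intermediates below are computed at full precision and shown rounded to 5 d.p.)
v1: (-4,0) → rotate → (-3.99803,0.12564) → ×s → (-4.26989,0.13419) → (-4.27,0.13)
v2: (-1.5,-3.5) → rotate → (-1.60920,-3.45116) → ×s → (-1.71862,-3.68584) → (-1.72,-3.69)
v3: (3,-5) → rotate → (2.84147,-5.09177) → ×s → (3.03469,-5.43801) → (3.03,-5.44)
v4: (2.5,-3) → rotate → (2.40453,-3.07705) → ×s → (2.56804,-3.28629) → (2.57,-3.29)
v5: (0.5,3.5) → rotate → (0.60969,3.48257) → ×s → (0.65115,3.71938) → (0.65,3.72)
v6: (-1.5,5) → rotate → (-1.34221,5.04465) → ×s → (-1.43348,5.38769) → (-1.43,5.39)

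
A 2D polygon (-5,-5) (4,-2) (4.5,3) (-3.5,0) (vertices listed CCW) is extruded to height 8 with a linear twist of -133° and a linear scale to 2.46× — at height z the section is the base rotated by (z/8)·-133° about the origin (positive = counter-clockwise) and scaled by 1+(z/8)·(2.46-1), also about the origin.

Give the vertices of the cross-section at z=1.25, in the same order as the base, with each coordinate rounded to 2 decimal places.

Cross-section at z=1.25: (-7.92,-3.56) (3.72,-4.04) (6.47,1.48) (-4.02,1.53)

t = z/height = 1.25/8 = 0.15625
s = 1 + (scale-1)·z/height = 1 + (2.46-1)·1.25/8 = 1.228125
θ = twist·z/height = -133°·1.25/8 = -20.7813° = -0.362701 rad
cos θ = 0.934942, sin θ = -0.354801 (intermediates below are computed at full precision and shown rounded to 5 d.p.)
v1: (-5,-5) → rotate → (-6.44871,-2.90070) → ×s → (-7.91983,-3.56243) → (-7.92,-3.56)
v2: (4,-2) → rotate → (3.03017,-3.28909) → ×s → (3.72142,-4.03941) → (3.72,-4.04)
v3: (4.5,3) → rotate → (5.27164,1.20822) → ×s → (6.47423,1.48385) → (6.47,1.48)
v4: (-3.5,0) → rotate → (-3.27230,1.24180) → ×s → (-4.01879,1.52509) → (-4.02,1.53)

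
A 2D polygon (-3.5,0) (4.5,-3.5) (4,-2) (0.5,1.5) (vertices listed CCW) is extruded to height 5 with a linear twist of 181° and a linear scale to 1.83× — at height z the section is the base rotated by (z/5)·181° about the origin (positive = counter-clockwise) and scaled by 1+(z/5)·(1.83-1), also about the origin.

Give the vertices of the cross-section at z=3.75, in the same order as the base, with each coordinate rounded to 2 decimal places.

Cross-section at z=3.75: (4.07,-3.96) (-1.27,9.16) (-2.38,6.85) (-2.28,-1.18)

t = z/height = 3.75/5 = 0.75
s = 1 + (scale-1)·z/height = 1 + (1.83-1)·3.75/5 = 1.622500
θ = twist·z/height = 181°·3.75/5 = 135.7500° = 2.369284 rad
cos θ = -0.716302, sin θ = 0.697790 (intermediates below are computed at full precision and shown rounded to 5 d.p.)
v1: (-3.5,0) → rotate → (2.50706,-2.44227) → ×s → (4.06770,-3.96258) → (4.07,-3.96)
v2: (4.5,-3.5) → rotate → (-0.78109,5.64711) → ×s → (-1.26732,9.16244) → (-1.27,9.16)
v3: (4,-2) → rotate → (-1.46963,4.22377) → ×s → (-2.38447,6.85306) → (-2.38,6.85)
v4: (0.5,1.5) → rotate → (-1.40484,-0.72556) → ×s → (-2.27935,-1.17722) → (-2.28,-1.18)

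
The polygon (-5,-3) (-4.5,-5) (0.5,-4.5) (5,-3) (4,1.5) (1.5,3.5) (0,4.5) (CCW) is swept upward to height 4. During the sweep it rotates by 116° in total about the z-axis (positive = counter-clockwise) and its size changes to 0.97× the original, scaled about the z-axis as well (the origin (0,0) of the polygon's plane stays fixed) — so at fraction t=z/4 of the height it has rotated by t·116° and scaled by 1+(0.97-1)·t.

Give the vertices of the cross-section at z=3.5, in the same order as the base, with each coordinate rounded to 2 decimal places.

Cross-section at z=3.5: (3.83,-4.19) (5.64,-3.32) (4.20,1.35) (1.89,5.35) (-2.21,3.53) (-3.63,0.75) (-4.29,-0.87)

t = z/height = 3.5/4 = 0.875
s = 1 + (scale-1)·z/height = 1 + (0.97-1)·3.5/4 = 0.973750
θ = twist·z/height = 116°·3.5/4 = 101.5000° = 1.771509 rad
cos θ = -0.199368, sin θ = 0.979925 (intermediates below are computed at full precision and shown rounded to 5 d.p.)
v1: (-5,-3) → rotate → (3.93661,-4.30152) → ×s → (3.83328,-4.18860) → (3.83,-4.19)
v2: (-4.5,-5) → rotate → (5.79678,-3.41282) → ×s → (5.64461,-3.32323) → (5.64,-3.32)
v3: (0.5,-4.5) → rotate → (4.30998,1.38712) → ×s → (4.19684,1.35071) → (4.20,1.35)
v4: (5,-3) → rotate → (1.94293,5.49773) → ×s → (1.89193,5.35341) → (1.89,5.35)
v5: (4,1.5) → rotate → (-2.26736,3.62065) → ×s → (-2.20784,3.52560) → (-2.21,3.53)
v6: (1.5,3.5) → rotate → (-3.72879,0.77210) → ×s → (-3.63091,0.75183) → (-3.63,0.75)
v7: (0,4.5) → rotate → (-4.40966,-0.89716) → ×s → (-4.29391,-0.87361) → (-4.29,-0.87)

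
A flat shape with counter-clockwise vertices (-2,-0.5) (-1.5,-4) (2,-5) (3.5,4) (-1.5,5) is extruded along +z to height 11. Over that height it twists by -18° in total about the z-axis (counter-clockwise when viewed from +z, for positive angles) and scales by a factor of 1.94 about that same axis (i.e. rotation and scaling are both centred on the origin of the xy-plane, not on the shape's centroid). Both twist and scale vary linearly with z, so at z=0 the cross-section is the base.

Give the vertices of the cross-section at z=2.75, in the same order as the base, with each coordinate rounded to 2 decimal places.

Cross-section at z=2.75: (-2.51,-0.42) (-2.23,-4.78) (1.98,-6.35) (4.70,4.59) (-1.36,6.30)

t = z/height = 2.75/11 = 0.25
s = 1 + (scale-1)·z/height = 1 + (1.94-1)·2.75/11 = 1.235000
θ = twist·z/height = -18°·2.75/11 = -4.5000° = -0.078540 rad
cos θ = 0.996917, sin θ = -0.078459 (intermediates below are computed at full precision and shown rounded to 5 d.p.)
v1: (-2,-0.5) → rotate → (-2.03306,-0.34154) → ×s → (-2.51083,-0.42180) → (-2.51,-0.42)
v2: (-1.5,-4) → rotate → (-1.80921,-3.86998) → ×s → (-2.23438,-4.77943) → (-2.23,-4.78)
v3: (2,-5) → rotate → (1.60154,-5.14150) → ×s → (1.97790,-6.34976) → (1.98,-6.35)
v4: (3.5,4) → rotate → (3.80305,3.71306) → ×s → (4.69676,4.58563) → (4.70,4.59)
v5: (-1.5,5) → rotate → (-1.10308,5.10228) → ×s → (-1.36230,6.30131) → (-1.36,6.30)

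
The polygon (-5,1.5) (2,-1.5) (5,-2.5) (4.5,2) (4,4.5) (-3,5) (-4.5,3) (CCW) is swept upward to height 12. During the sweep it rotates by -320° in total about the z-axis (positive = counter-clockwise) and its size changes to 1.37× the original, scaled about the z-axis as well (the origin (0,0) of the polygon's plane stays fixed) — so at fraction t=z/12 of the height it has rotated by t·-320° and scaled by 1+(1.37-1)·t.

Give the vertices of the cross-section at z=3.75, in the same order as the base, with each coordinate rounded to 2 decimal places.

Cross-section at z=3.75: (2.62,5.20) (-2.04,-1.91) (-3.72,-5.01) (1.33,-5.33) (4.17,-5.27) (6.07,2.33) (4.17,4.36)

t = z/height = 3.75/12 = 0.3125
s = 1 + (scale-1)·z/height = 1 + (1.37-1)·3.75/12 = 1.115625
θ = twist·z/height = -320°·3.75/12 = -100.0000° = -1.745329 rad
cos θ = -0.173648, sin θ = -0.984808 (intermediates below are computed at full precision and shown rounded to 5 d.p.)
v1: (-5,1.5) → rotate → (2.34545,4.66357) → ×s → (2.61665,5.20279) → (2.62,5.20)
v2: (2,-1.5) → rotate → (-1.82451,-1.70914) → ×s → (-2.03547,-1.90676) → (-2.04,-1.91)
v3: (5,-2.5) → rotate → (-3.33026,-4.48992) → ×s → (-3.71532,-5.00907) → (-3.72,-5.01)
v4: (4.5,2) → rotate → (1.18820,-4.77893) → ×s → (1.32558,-5.33150) → (1.33,-5.33)
v5: (4,4.5) → rotate → (3.73704,-4.72065) → ×s → (4.16914,-5.26647) → (4.17,-5.27)
v6: (-3,5) → rotate → (5.44498,2.08618) → ×s → (6.07456,2.32740) → (6.07,2.33)
v7: (-4.5,3) → rotate → (3.73584,3.91069) → ×s → (4.16780,4.36286) → (4.17,4.36)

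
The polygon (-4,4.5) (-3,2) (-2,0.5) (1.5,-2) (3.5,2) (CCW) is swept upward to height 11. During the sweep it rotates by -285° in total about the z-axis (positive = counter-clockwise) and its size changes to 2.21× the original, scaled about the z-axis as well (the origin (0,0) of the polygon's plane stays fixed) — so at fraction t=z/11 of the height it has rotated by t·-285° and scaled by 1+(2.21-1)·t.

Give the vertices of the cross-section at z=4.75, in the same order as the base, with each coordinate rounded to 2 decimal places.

t = z/height = 4.75/11 = 0.431818
s = 1 + (scale-1)·z/height = 1 + (2.21-1)·4.75/11 = 1.522500
θ = twist·z/height = -285°·4.75/11 = -123.0682° = -2.147945 rad
cos θ = -0.545637, sin θ = -0.838022 (intermediates below are computed at full precision and shown rounded to 5 d.p.)
v1: (-4,4.5) → rotate → (5.95365,0.89672) → ×s → (9.06442,1.36526) → (9.06,1.37)
v2: (-3,2) → rotate → (3.31295,1.42279) → ×s → (5.04397,2.16620) → (5.04,2.17)
v3: (-2,0.5) → rotate → (1.51028,1.40323) → ×s → (2.29941,2.13641) → (2.30,2.14)
v4: (1.5,-2) → rotate → (-2.49450,-0.16576) → ×s → (-3.79787,-0.25237) → (-3.80,-0.25)
v5: (3.5,2) → rotate → (-0.23368,-4.02435) → ×s → (-0.35578,-6.12707) → (-0.36,-6.13)

Cross-section at z=4.75: (9.06,1.37) (5.04,2.17) (2.30,2.14) (-3.80,-0.25) (-0.36,-6.13)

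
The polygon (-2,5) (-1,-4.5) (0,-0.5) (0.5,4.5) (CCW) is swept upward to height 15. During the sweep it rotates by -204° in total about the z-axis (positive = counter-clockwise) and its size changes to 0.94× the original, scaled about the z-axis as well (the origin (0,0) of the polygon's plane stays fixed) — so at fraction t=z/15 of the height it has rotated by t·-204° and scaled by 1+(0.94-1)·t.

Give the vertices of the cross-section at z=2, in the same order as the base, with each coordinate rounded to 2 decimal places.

Cross-section at z=2: (0.50,5.32) (-2.92,-3.52) (-0.23,-0.44) (2.48,3.74)

t = z/height = 2/15 = 0.133333
s = 1 + (scale-1)·z/height = 1 + (0.94-1)·2/15 = 0.992000
θ = twist·z/height = -204°·2/15 = -27.2000° = -0.474730 rad
cos θ = 0.889416, sin θ = -0.457098 (intermediates below are computed at full precision and shown rounded to 5 d.p.)
v1: (-2,5) → rotate → (0.50666,5.36128) → ×s → (0.50260,5.31839) → (0.50,5.32)
v2: (-1,-4.5) → rotate → (-2.94636,-3.54528) → ×s → (-2.92279,-3.51691) → (-2.92,-3.52)
v3: (0,-0.5) → rotate → (-0.22855,-0.44471) → ×s → (-0.22672,-0.44115) → (-0.23,-0.44)
v4: (0.5,4.5) → rotate → (2.50165,3.77382) → ×s → (2.48164,3.74363) → (2.48,3.74)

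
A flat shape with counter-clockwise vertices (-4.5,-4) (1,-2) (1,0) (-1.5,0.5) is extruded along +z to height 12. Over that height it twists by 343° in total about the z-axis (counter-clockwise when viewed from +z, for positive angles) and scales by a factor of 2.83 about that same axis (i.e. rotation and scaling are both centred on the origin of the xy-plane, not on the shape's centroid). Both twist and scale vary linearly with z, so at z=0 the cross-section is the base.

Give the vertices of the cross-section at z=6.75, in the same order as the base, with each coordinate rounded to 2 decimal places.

Cross-section at z=6.75: (7.08,9.96) (-2.89,3.50) (-1.98,-0.45) (3.19,-0.31)

t = z/height = 6.75/12 = 0.5625
s = 1 + (scale-1)·z/height = 1 + (2.83-1)·6.75/12 = 2.029375
θ = twist·z/height = 343°·6.75/12 = 192.9375° = 3.367395 rad
cos θ = -0.974615, sin θ = -0.223888 (intermediates below are computed at full precision and shown rounded to 5 d.p.)
v1: (-4.5,-4) → rotate → (3.49021,4.90596) → ×s → (7.08295,9.95602) → (7.08,9.96)
v2: (1,-2) → rotate → (-1.42239,1.72534) → ×s → (-2.88656,3.50137) → (-2.89,3.50)
v3: (1,0) → rotate → (-0.97461,-0.22389) → ×s → (-1.97786,-0.45435) → (-1.98,-0.45)
v4: (-1.5,0.5) → rotate → (1.57387,-0.15148) → ×s → (3.19396,-0.30740) → (3.19,-0.31)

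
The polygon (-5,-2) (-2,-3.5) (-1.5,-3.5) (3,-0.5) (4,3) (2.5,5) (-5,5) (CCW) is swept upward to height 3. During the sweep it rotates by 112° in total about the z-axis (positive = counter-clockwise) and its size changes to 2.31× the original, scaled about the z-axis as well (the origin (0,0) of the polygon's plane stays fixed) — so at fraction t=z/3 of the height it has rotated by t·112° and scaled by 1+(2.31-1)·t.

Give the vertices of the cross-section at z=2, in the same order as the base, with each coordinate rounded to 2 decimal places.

t = z/height = 2/3 = 0.666667
s = 1 + (scale-1)·z/height = 1 + (2.31-1)·2/3 = 1.873333
θ = twist·z/height = 112°·2/3 = 74.6667° = 1.303179 rad
cos θ = 0.264434, sin θ = 0.964404 (intermediates below are computed at full precision and shown rounded to 5 d.p.)
v1: (-5,-2) → rotate → (0.60664,-5.35089) → ×s → (1.13643,-10.02400) → (1.14,-10.02)
v2: (-2,-3.5) → rotate → (2.84654,-2.85433) → ×s → (5.33253,-5.34711) → (5.33,-5.35)
v3: (-1.5,-3.5) → rotate → (2.97876,-2.37213) → ×s → (5.58021,-4.44378) → (5.58,-4.44)
v4: (3,-0.5) → rotate → (1.27550,2.76099) → ×s → (2.38944,5.17226) → (2.39,5.17)
v5: (4,3) → rotate → (-1.83547,4.65092) → ×s → (-3.43846,8.71272) → (-3.44,8.71)
v6: (2.5,5) → rotate → (-4.16093,3.73318) → ×s → (-7.79482,6.99349) → (-7.79,6.99)
v7: (-5,5) → rotate → (-6.14419,-3.49985) → ×s → (-11.51012,-6.55638) → (-11.51,-6.56)

Cross-section at z=2: (1.14,-10.02) (5.33,-5.35) (5.58,-4.44) (2.39,5.17) (-3.44,8.71) (-7.79,6.99) (-11.51,-6.56)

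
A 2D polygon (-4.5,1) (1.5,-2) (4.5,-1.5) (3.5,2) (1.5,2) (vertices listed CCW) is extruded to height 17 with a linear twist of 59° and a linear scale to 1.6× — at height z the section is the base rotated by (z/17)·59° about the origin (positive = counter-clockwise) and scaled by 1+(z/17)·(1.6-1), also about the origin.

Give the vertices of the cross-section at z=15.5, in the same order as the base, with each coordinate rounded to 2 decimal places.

Cross-section at z=15.5: (-5.36,-4.70) (3.87,0.04) (5.98,4.25) (0.70,6.20) (-1.13,3.70)

t = z/height = 15.5/17 = 0.911765
s = 1 + (scale-1)·z/height = 1 + (1.6-1)·15.5/17 = 1.547059
θ = twist·z/height = 59°·15.5/17 = 53.7941° = 0.938884 rad
cos θ = 0.590689, sin θ = 0.806900 (intermediates below are computed at full precision and shown rounded to 5 d.p.)
v1: (-4.5,1) → rotate → (-3.46500,-3.04036) → ×s → (-5.36056,-4.70362) → (-5.36,-4.70)
v2: (1.5,-2) → rotate → (2.49983,0.02897) → ×s → (3.86739,0.04482) → (3.87,0.04)
v3: (4.5,-1.5) → rotate → (3.86845,2.74502) → ×s → (5.98472,4.24670) → (5.98,4.25)
v4: (3.5,2) → rotate → (0.45361,4.00553) → ×s → (0.70176,6.19678) → (0.70,6.20)
v5: (1.5,2) → rotate → (-0.72777,2.39173) → ×s → (-1.12590,3.70014) → (-1.13,3.70)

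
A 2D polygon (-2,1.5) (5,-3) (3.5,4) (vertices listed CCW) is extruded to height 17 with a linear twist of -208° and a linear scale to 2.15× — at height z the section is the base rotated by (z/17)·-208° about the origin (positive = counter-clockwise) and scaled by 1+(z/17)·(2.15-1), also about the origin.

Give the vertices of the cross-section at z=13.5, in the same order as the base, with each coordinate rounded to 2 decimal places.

Cross-section at z=13.5: (4.43,-1.80) (-10.72,3.10) (-4.52,-9.11)

t = z/height = 13.5/17 = 0.794118
s = 1 + (scale-1)·z/height = 1 + (2.15-1)·13.5/17 = 1.913235
θ = twist·z/height = -208°·13.5/17 = -165.1765° = -2.882873 rad
cos θ = -0.966718, sin θ = -0.255843 (intermediates below are computed at full precision and shown rounded to 5 d.p.)
v1: (-2,1.5) → rotate → (2.31720,-0.93839) → ×s → (4.43335,-1.79536) → (4.43,-1.80)
v2: (5,-3) → rotate → (-5.60112,1.62094) → ×s → (-10.71626,3.10124) → (-10.72,3.10)
v3: (3.5,4) → rotate → (-2.36014,-4.76232) → ×s → (-4.51551,-9.11145) → (-4.52,-9.11)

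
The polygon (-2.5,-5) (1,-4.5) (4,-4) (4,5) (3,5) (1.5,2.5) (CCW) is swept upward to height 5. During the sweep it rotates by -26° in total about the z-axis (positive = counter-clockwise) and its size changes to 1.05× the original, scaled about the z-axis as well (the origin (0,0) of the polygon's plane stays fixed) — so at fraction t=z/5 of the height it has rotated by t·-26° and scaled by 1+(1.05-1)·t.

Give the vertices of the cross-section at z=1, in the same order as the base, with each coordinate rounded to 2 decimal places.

Cross-section at z=1: (-2.97,-4.80) (0.59,-4.62) (3.66,-4.39) (4.48,4.66) (3.48,4.75) (1.74,2.38)

t = z/height = 1/5 = 0.2
s = 1 + (scale-1)·z/height = 1 + (1.05-1)·1/5 = 1.010000
θ = twist·z/height = -26°·1/5 = -5.2000° = -0.090757 rad
cos θ = 0.995884, sin θ = -0.090633 (intermediates below are computed at full precision and shown rounded to 5 d.p.)
v1: (-2.5,-5) → rotate → (-2.94287,-4.75284) → ×s → (-2.97230,-4.80037) → (-2.97,-4.80)
v2: (1,-4.5) → rotate → (0.58804,-4.57211) → ×s → (0.59392,-4.61783) → (0.59,-4.62)
v3: (4,-4) → rotate → (3.62101,-4.34607) → ×s → (3.65722,-4.38953) → (3.66,-4.39)
v4: (4,5) → rotate → (4.43670,4.61689) → ×s → (4.48107,4.66306) → (4.48,4.66)
v5: (3,5) → rotate → (3.44082,4.70752) → ×s → (3.47522,4.75460) → (3.48,4.75)
v6: (1.5,2.5) → rotate → (1.72041,2.35376) → ×s → (1.73761,2.37730) → (1.74,2.38)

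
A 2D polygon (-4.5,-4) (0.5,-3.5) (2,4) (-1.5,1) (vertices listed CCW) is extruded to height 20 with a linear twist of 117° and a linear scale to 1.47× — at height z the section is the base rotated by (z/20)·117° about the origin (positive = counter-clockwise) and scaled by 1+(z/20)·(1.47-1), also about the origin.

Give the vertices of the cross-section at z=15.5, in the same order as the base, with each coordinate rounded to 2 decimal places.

Cross-section at z=15.5: (5.53,-6.07) (4.77,0.74) (-5.49,2.66) (-1.34,-2.06)

t = z/height = 15.5/20 = 0.775
s = 1 + (scale-1)·z/height = 1 + (1.47-1)·15.5/20 = 1.364250
θ = twist·z/height = 117°·15.5/20 = 90.6750° = 1.582577 rad
cos θ = -0.011781, sin θ = 0.999931 (intermediates below are computed at full precision and shown rounded to 5 d.p.)
v1: (-4.5,-4) → rotate → (4.05274,-4.45256) → ×s → (5.52894,-6.07441) → (5.53,-6.07)
v2: (0.5,-3.5) → rotate → (3.49387,0.54120) → ×s → (4.76651,0.73833) → (4.77,0.74)
v3: (2,4) → rotate → (-4.02328,1.95274) → ×s → (-5.48876,2.66402) → (-5.49,2.66)
v4: (-1.5,1) → rotate → (-0.98226,-1.51168) → ×s → (-1.34005,-2.06230) → (-1.34,-2.06)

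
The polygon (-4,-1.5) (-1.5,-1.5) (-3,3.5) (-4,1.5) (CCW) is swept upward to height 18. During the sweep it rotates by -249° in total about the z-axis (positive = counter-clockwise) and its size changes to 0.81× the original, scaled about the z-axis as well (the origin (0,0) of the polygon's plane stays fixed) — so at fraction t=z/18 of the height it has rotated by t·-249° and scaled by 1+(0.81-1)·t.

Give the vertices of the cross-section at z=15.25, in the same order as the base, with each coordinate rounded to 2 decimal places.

Cross-section at z=15.25: (3.53,-0.65) (1.73,0.43) (0.65,-3.81) (2.23,-2.81)

t = z/height = 15.25/18 = 0.847222
s = 1 + (scale-1)·z/height = 1 + (0.81-1)·15.25/18 = 0.839028
θ = twist·z/height = -249°·15.25/18 = -210.9583° = -3.681918 rad
cos θ = -0.857542, sin θ = 0.514415 (intermediates below are computed at full precision and shown rounded to 5 d.p.)
v1: (-4,-1.5) → rotate → (4.20179,-0.77135) → ×s → (3.52542,-0.64718) → (3.53,-0.65)
v2: (-1.5,-1.5) → rotate → (2.05793,0.51469) → ×s → (1.72666,0.43184) → (1.73,0.43)
v3: (-3,3.5) → rotate → (0.77217,-4.54464) → ×s → (0.64788,-3.81308) → (0.65,-3.81)
v4: (-4,1.5) → rotate → (2.65854,-3.34397) → ×s → (2.23059,-2.80568) → (2.23,-2.81)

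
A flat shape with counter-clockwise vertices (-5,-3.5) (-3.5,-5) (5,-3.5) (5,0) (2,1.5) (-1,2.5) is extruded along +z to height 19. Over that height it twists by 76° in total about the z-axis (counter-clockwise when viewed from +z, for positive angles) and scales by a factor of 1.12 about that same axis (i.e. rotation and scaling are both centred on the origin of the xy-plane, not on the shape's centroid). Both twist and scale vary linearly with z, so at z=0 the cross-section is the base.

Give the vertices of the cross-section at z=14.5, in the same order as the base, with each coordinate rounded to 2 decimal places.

Cross-section at z=14.5: (0.35,-6.65) (2.60,-6.13) (6.13,2.60) (2.89,4.63) (-0.23,2.72) (-2.89,0.52)

t = z/height = 14.5/19 = 0.763158
s = 1 + (scale-1)·z/height = 1 + (1.12-1)·14.5/19 = 1.091579
θ = twist·z/height = 76°·14.5/19 = 58.0000° = 1.012291 rad
cos θ = 0.529919, sin θ = 0.848048 (intermediates below are computed at full precision and shown rounded to 5 d.p.)
v1: (-5,-3.5) → rotate → (0.31857,-6.09496) → ×s → (0.34775,-6.65313) → (0.35,-6.65)
v2: (-3.5,-5) → rotate → (2.38552,-5.61776) → ×s → (2.60399,-6.13223) → (2.60,-6.13)
v3: (5,-3.5) → rotate → (5.61776,2.38552) → ×s → (6.13223,2.60399) → (6.13,2.60)
v4: (5,0) → rotate → (2.64960,4.24024) → ×s → (2.89224,4.62856) → (2.89,4.63)
v5: (2,1.5) → rotate → (-0.21223,2.49098) → ×s → (-0.23167,2.71910) → (-0.23,2.72)
v6: (-1,2.5) → rotate → (-2.65004,0.47675) → ×s → (-2.89273,0.52041) → (-2.89,0.52)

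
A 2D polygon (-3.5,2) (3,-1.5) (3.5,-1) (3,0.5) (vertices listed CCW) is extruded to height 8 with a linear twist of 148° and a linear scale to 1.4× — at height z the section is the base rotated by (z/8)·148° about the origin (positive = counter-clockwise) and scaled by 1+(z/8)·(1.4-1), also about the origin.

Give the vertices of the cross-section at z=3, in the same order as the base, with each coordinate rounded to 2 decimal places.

t = z/height = 3/8 = 0.375
s = 1 + (scale-1)·z/height = 1 + (1.4-1)·3/8 = 1.150000
θ = twist·z/height = 148°·3/8 = 55.5000° = 0.968658 rad
cos θ = 0.566406, sin θ = 0.824126 (intermediates below are computed at full precision and shown rounded to 5 d.p.)
v1: (-3.5,2) → rotate → (-3.63067,-1.75163) → ×s → (-4.17528,-2.01437) → (-4.18,-2.01)
v2: (3,-1.5) → rotate → (2.93541,1.62277) → ×s → (3.37572,1.86618) → (3.38,1.87)
v3: (3.5,-1) → rotate → (2.80655,2.31804) → ×s → (3.22753,2.66574) → (3.23,2.67)
v4: (3,0.5) → rotate → (1.28716,2.75558) → ×s → (1.48023,3.16892) → (1.48,3.17)

Cross-section at z=3: (-4.18,-2.01) (3.38,1.87) (3.23,2.67) (1.48,3.17)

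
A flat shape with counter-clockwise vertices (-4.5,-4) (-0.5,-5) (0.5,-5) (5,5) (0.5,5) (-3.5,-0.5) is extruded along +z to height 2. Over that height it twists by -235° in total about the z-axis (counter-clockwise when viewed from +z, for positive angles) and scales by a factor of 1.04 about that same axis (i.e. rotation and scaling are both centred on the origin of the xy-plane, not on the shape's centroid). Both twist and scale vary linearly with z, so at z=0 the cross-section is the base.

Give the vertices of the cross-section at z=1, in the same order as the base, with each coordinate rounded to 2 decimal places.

Cross-section at z=1: (-1.50,5.96) (-4.29,2.81) (-4.76,1.90) (2.17,-6.88) (4.29,-2.81) (1.20,3.40)

t = z/height = 1/2 = 0.5
s = 1 + (scale-1)·z/height = 1 + (1.04-1)·1/2 = 1.020000
θ = twist·z/height = -235°·1/2 = -117.5000° = -2.050762 rad
cos θ = -0.461749, sin θ = -0.887011 (intermediates below are computed at full precision and shown rounded to 5 d.p.)
v1: (-4.5,-4) → rotate → (-1.47017,5.83854) → ×s → (-1.49958,5.95531) → (-1.50,5.96)
v2: (-0.5,-5) → rotate → (-4.20418,2.75225) → ×s → (-4.28826,2.80729) → (-4.29,2.81)
v3: (0.5,-5) → rotate → (-4.66593,1.86524) → ×s → (-4.75925,1.90254) → (-4.76,1.90)
v4: (5,5) → rotate → (2.12631,-6.74380) → ×s → (2.16884,-6.87867) → (2.17,-6.88)
v5: (0.5,5) → rotate → (4.20418,-2.75225) → ×s → (4.28826,-2.80729) → (4.29,-2.81)
v6: (-3.5,-0.5) → rotate → (1.17261,3.33541) → ×s → (1.19607,3.40212) → (1.20,3.40)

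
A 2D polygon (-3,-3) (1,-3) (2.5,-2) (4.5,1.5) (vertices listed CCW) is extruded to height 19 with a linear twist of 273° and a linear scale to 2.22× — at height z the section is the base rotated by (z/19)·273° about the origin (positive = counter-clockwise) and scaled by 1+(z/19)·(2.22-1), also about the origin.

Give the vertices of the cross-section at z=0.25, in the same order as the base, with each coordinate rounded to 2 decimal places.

Cross-section at z=0.25: (-2.85,-3.23) (1.21,-2.98) (2.66,-1.87) (4.47,1.81)

t = z/height = 0.25/19 = 0.0131579
s = 1 + (scale-1)·z/height = 1 + (2.22-1)·0.25/19 = 1.016053
θ = twist·z/height = 273°·0.25/19 = 3.5921° = 0.062694 rad
cos θ = 0.998035, sin θ = 0.062653 (intermediates below are computed at full precision and shown rounded to 5 d.p.)
v1: (-3,-3) → rotate → (-2.80615,-3.18207) → ×s → (-2.85119,-3.23315) → (-2.85,-3.23)
v2: (1,-3) → rotate → (1.18599,-2.93145) → ×s → (1.20503,-2.97851) → (1.21,-2.98)
v3: (2.5,-2) → rotate → (2.62039,-1.83944) → ×s → (2.66246,-1.86897) → (2.66,-1.87)
v4: (4.5,1.5) → rotate → (4.39718,1.77899) → ×s → (4.46777,1.80755) → (4.47,1.81)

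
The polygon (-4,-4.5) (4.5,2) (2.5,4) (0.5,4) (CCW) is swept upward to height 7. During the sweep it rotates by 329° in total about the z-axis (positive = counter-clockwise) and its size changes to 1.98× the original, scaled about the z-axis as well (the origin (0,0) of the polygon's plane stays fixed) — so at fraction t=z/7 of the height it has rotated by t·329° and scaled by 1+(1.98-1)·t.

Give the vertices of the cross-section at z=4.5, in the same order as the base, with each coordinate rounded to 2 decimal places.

t = z/height = 4.5/7 = 0.642857
s = 1 + (scale-1)·z/height = 1 + (1.98-1)·4.5/7 = 1.630000
θ = twist·z/height = 329°·4.5/7 = 211.5000° = 3.691371 rad
cos θ = -0.852640, sin θ = -0.522499 (intermediates below are computed at full precision and shown rounded to 5 d.p.)
v1: (-4,-4.5) → rotate → (1.05932,5.92687) → ×s → (1.72669,9.66081) → (1.73,9.66)
v2: (4.5,2) → rotate → (-2.79188,-4.05652) → ×s → (-4.55077,-6.61213) → (-4.55,-6.61)
v3: (2.5,4) → rotate → (-0.04161,-4.71681) → ×s → (-0.06782,-7.68840) → (-0.07,-7.69)
v4: (0.5,4) → rotate → (1.66367,-3.67181) → ×s → (2.71179,-5.98505) → (2.71,-5.99)

Cross-section at z=4.5: (1.73,9.66) (-4.55,-6.61) (-0.07,-7.69) (2.71,-5.99)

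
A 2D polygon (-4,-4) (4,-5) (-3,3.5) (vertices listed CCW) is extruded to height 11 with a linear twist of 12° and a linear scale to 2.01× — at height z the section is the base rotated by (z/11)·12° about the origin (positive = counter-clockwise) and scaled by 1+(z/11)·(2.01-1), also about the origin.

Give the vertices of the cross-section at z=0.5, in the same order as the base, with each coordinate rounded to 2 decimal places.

Cross-section at z=0.5: (-4.14,-4.22) (4.23,-5.19) (-3.17,3.63)

t = z/height = 0.5/11 = 0.0454545
s = 1 + (scale-1)·z/height = 1 + (2.01-1)·0.5/11 = 1.045909
θ = twist·z/height = 12°·0.5/11 = 0.5455° = 0.009520 rad
cos θ = 0.999955, sin θ = 0.009520 (intermediates below are computed at full precision and shown rounded to 5 d.p.)
v1: (-4,-4) → rotate → (-3.96174,-4.03790) → ×s → (-4.14362,-4.22327) → (-4.14,-4.22)
v2: (4,-5) → rotate → (4.04742,-4.96169) → ×s → (4.23323,-5.18948) → (4.23,-5.19)
v3: (-3,3.5) → rotate → (-3.03318,3.47128) → ×s → (-3.17243,3.63065) → (-3.17,3.63)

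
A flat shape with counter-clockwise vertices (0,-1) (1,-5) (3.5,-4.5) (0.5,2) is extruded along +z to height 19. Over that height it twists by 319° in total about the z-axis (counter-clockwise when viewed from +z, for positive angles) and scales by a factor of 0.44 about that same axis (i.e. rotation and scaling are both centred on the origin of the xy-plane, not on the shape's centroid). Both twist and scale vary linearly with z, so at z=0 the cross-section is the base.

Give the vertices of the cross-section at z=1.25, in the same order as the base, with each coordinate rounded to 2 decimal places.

Cross-section at z=1.25: (0.34,-0.90) (2.62,-4.15) (4.70,-2.84) (-0.24,1.97)

t = z/height = 1.25/19 = 0.0657895
s = 1 + (scale-1)·z/height = 1 + (0.44-1)·1.25/19 = 0.963158
θ = twist·z/height = 319°·1.25/19 = 20.9868° = 0.366289 rad
cos θ = 0.933663, sin θ = 0.358154 (intermediates below are computed at full precision and shown rounded to 5 d.p.)
v1: (0,-1) → rotate → (0.35815,-0.93366) → ×s → (0.34496,-0.89926) → (0.34,-0.90)
v2: (1,-5) → rotate → (2.72443,-4.31016) → ×s → (2.62406,-4.15136) → (2.62,-4.15)
v3: (3.5,-4.5) → rotate → (4.87951,-2.94794) → ×s → (4.69974,-2.83934) → (4.70,-2.84)
v4: (0.5,2) → rotate → (-0.24948,2.04640) → ×s → (-0.24028,1.97101) → (-0.24,1.97)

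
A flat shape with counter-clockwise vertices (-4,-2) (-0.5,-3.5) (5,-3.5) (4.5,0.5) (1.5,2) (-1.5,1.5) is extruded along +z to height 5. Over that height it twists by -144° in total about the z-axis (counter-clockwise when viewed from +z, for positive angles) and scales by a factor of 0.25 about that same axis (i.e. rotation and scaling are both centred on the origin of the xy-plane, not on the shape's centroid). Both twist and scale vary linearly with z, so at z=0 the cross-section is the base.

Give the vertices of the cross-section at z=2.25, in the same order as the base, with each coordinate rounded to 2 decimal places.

t = z/height = 2.25/5 = 0.45
s = 1 + (scale-1)·z/height = 1 + (0.25-1)·2.25/5 = 0.662500
θ = twist·z/height = -144°·2.25/5 = -64.8000° = -1.130973 rad
cos θ = 0.425779, sin θ = -0.904827 (intermediates below are computed at full precision and shown rounded to 5 d.p.)
v1: (-4,-2) → rotate → (-3.51277,2.76775) → ×s → (-2.32721,1.83363) → (-2.33,1.83)
v2: (-0.5,-3.5) → rotate → (-3.37978,-1.03781) → ×s → (-2.23911,-0.68755) → (-2.24,-0.69)
v3: (5,-3.5) → rotate → (-1.03800,-6.01436) → ×s → (-0.68767,-3.98452) → (-0.69,-3.98)
v4: (4.5,0.5) → rotate → (2.36842,-3.85883) → ×s → (1.56908,-2.55648) → (1.57,-2.56)
v5: (1.5,2) → rotate → (2.44832,-0.50568) → ×s → (1.62201,-0.33501) → (1.62,-0.34)
v6: (-1.5,1.5) → rotate → (0.71857,1.99591) → ×s → (0.47605,1.32229) → (0.48,1.32)

Cross-section at z=2.25: (-2.33,1.83) (-2.24,-0.69) (-0.69,-3.98) (1.57,-2.56) (1.62,-0.34) (0.48,1.32)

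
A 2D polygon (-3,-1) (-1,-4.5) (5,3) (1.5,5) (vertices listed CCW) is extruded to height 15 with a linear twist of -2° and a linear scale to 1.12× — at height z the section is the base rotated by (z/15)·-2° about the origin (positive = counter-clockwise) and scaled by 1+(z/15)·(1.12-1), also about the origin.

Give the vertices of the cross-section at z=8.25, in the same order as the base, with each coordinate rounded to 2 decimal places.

Cross-section at z=8.25: (-3.22,-1.00) (-1.16,-4.78) (5.39,3.10) (1.70,5.30)

t = z/height = 8.25/15 = 0.55
s = 1 + (scale-1)·z/height = 1 + (1.12-1)·8.25/15 = 1.066000
θ = twist·z/height = -2°·8.25/15 = -1.1000° = -0.019199 rad
cos θ = 0.999816, sin θ = -0.019197 (intermediates below are computed at full precision and shown rounded to 5 d.p.)
v1: (-3,-1) → rotate → (-3.01864,-0.94222) → ×s → (-3.21788,-1.00441) → (-3.22,-1.00)
v2: (-1,-4.5) → rotate → (-1.08620,-4.47997) → ×s → (-1.15789,-4.77565) → (-1.16,-4.78)
v3: (5,3) → rotate → (5.05667,2.90346) → ×s → (5.39041,3.09509) → (5.39,3.10)
v4: (1.5,5) → rotate → (1.59571,4.97028) → ×s → (1.70103,5.29832) → (1.70,5.30)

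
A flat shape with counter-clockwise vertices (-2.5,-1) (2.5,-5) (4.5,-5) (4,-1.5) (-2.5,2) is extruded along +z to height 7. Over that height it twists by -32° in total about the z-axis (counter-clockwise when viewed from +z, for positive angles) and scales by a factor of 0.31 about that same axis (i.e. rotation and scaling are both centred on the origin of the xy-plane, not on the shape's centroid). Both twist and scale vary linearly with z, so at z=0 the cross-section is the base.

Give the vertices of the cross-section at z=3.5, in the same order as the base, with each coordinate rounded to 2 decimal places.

t = z/height = 3.5/7 = 0.5
s = 1 + (scale-1)·z/height = 1 + (0.31-1)·3.5/7 = 0.655000
θ = twist·z/height = -32°·3.5/7 = -16.0000° = -0.279253 rad
cos θ = 0.961262, sin θ = -0.275637 (intermediates below are computed at full precision and shown rounded to 5 d.p.)
v1: (-2.5,-1) → rotate → (-2.67879,-0.27217) → ×s → (-1.75461,-0.17827) → (-1.75,-0.18)
v2: (2.5,-5) → rotate → (1.02497,-5.49540) → ×s → (0.67135,-3.59949) → (0.67,-3.60)
v3: (4.5,-5) → rotate → (2.94749,-6.04668) → ×s → (1.93061,-3.96057) → (1.93,-3.96)
v4: (4,-1.5) → rotate → (3.43159,-2.54444) → ×s → (2.24769,-1.66661) → (2.25,-1.67)
v5: (-2.5,2) → rotate → (-1.85188,2.61162) → ×s → (-1.21298,1.71061) → (-1.21,1.71)

Cross-section at z=3.5: (-1.75,-0.18) (0.67,-3.60) (1.93,-3.96) (2.25,-1.67) (-1.21,1.71)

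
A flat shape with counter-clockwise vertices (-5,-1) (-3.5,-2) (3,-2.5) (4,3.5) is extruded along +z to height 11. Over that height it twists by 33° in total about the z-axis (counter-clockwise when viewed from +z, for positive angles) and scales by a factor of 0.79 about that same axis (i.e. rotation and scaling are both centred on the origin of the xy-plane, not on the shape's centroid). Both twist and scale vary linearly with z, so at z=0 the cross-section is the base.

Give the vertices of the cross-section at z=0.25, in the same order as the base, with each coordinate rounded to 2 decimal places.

t = z/height = 0.25/11 = 0.0227273
s = 1 + (scale-1)·z/height = 1 + (0.79-1)·0.25/11 = 0.995227
θ = twist·z/height = 33°·0.25/11 = 0.7500° = 0.013090 rad
cos θ = 0.999914, sin θ = 0.013090 (intermediates below are computed at full precision and shown rounded to 5 d.p.)
v1: (-5,-1) → rotate → (-4.98648,-1.06536) → ×s → (-4.96268,-1.06028) → (-4.96,-1.06)
v2: (-3.5,-2) → rotate → (-3.47352,-2.04564) → ×s → (-3.45694,-2.03588) → (-3.46,-2.04)
v3: (3,-2.5) → rotate → (3.03247,-2.46052) → ×s → (3.01799,-2.44877) → (3.02,-2.45)
v4: (4,3.5) → rotate → (3.95384,3.55206) → ×s → (3.93497,3.53511) → (3.93,3.54)

Cross-section at z=0.25: (-4.96,-1.06) (-3.46,-2.04) (3.02,-2.45) (3.93,3.54)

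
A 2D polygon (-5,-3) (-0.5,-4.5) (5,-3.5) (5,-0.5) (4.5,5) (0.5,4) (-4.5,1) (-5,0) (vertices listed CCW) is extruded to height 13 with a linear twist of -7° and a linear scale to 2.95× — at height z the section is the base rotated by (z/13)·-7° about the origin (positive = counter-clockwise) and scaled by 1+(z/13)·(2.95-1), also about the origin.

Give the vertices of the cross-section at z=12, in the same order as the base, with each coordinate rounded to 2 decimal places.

Cross-section at z=12: (-14.86,-6.77) (-2.81,-12.36) (12.81,-11.31) (13.75,-2.97) (14.10,12.49) (2.65,10.97) (-12.20,4.20) (-13.91,1.58)

t = z/height = 12/13 = 0.923077
s = 1 + (scale-1)·z/height = 1 + (2.95-1)·12/13 = 2.800000
θ = twist·z/height = -7°·12/13 = -6.4615° = -0.112775 rad
cos θ = 0.993648, sin θ = -0.112536 (intermediates below are computed at full precision and shown rounded to 5 d.p.)
v1: (-5,-3) → rotate → (-5.30585,-2.41826) → ×s → (-14.85637,-6.77113) → (-14.86,-6.77)
v2: (-0.5,-4.5) → rotate → (-1.00324,-4.41515) → ×s → (-2.80906,-12.36241) → (-2.81,-12.36)
v3: (5,-3.5) → rotate → (4.57436,-4.04045) → ×s → (12.80821,-11.31325) → (12.81,-11.31)
v4: (5,-0.5) → rotate → (4.91197,-1.05950) → ×s → (13.75352,-2.96661) → (13.75,-2.97)
v5: (4.5,5) → rotate → (5.03410,4.46183) → ×s → (14.09547,12.49311) → (14.10,12.49)
v6: (0.5,4) → rotate → (0.94697,3.91832) → ×s → (2.65151,10.97130) → (2.65,10.97)
v7: (-4.5,1) → rotate → (-4.35888,1.50006) → ×s → (-12.20486,4.20017) → (-12.20,4.20)
v8: (-5,0) → rotate → (-4.96824,0.56268) → ×s → (-13.91107,1.57551) → (-13.91,1.58)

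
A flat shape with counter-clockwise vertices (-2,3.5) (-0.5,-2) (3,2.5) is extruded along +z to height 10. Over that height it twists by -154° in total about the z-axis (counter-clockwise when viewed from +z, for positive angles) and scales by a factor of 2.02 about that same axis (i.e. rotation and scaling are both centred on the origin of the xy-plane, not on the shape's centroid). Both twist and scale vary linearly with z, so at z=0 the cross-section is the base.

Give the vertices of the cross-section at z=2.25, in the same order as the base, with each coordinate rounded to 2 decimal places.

t = z/height = 2.25/10 = 0.225
s = 1 + (scale-1)·z/height = 1 + (2.02-1)·2.25/10 = 1.229500
θ = twist·z/height = -154°·2.25/10 = -34.6500° = -0.604757 rad
cos θ = 0.822641, sin θ = -0.568562 (intermediates below are computed at full precision and shown rounded to 5 d.p.)
v1: (-2,3.5) → rotate → (0.34469,4.01637) → ×s → (0.42379,4.93812) → (0.42,4.94)
v2: (-0.5,-2) → rotate → (-1.54844,-1.36100) → ×s → (-1.90381,-1.67335) → (-1.90,-1.67)
v3: (3,2.5) → rotate → (3.88933,0.35092) → ×s → (4.78193,0.43145) → (4.78,0.43)

Cross-section at z=2.25: (0.42,4.94) (-1.90,-1.67) (4.78,0.43)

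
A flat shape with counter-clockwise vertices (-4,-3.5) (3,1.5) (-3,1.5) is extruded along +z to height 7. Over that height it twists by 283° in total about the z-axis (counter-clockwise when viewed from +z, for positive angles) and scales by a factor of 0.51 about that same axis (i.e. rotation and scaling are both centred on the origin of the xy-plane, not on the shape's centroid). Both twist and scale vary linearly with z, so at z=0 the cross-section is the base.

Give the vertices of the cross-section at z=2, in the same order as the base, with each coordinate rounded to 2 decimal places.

t = z/height = 2/7 = 0.285714
s = 1 + (scale-1)·z/height = 1 + (0.51-1)·2/7 = 0.860000
θ = twist·z/height = 283°·2/7 = 80.8571° = 1.411223 rad
cos θ = 0.158897, sin θ = 0.987295 (intermediates below are computed at full precision and shown rounded to 5 d.p.)
v1: (-4,-3.5) → rotate → (2.81995,-4.50532) → ×s → (2.42515,-3.87457) → (2.43,-3.87)
v2: (3,1.5) → rotate → (-1.00425,3.20023) → ×s → (-0.86366,2.75220) → (-0.86,2.75)
v3: (-3,1.5) → rotate → (-1.95763,-2.72354) → ×s → (-1.68356,-2.34225) → (-1.68,-2.34)

Cross-section at z=2: (2.43,-3.87) (-0.86,2.75) (-1.68,-2.34)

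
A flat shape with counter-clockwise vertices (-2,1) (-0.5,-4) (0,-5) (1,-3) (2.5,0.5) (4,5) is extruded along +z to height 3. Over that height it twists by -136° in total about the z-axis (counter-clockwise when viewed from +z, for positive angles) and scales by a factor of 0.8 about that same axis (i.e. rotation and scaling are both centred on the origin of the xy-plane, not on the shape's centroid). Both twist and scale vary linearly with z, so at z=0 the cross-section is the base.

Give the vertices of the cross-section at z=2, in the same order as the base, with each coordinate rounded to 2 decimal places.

t = z/height = 2/3 = 0.666667
s = 1 + (scale-1)·z/height = 1 + (0.8-1)·2/3 = 0.866667
θ = twist·z/height = -136°·2/3 = -90.6667° = -1.582432 rad
cos θ = -0.011635, sin θ = -0.999932 (intermediates below are computed at full precision and shown rounded to 5 d.p.)
v1: (-2,1) → rotate → (1.02320,1.98823) → ×s → (0.88678,1.72313) → (0.89,1.72)
v2: (-0.5,-4) → rotate → (-3.99391,0.54651) → ×s → (-3.46139,0.47364) → (-3.46,0.47)
v3: (0,-5) → rotate → (-4.99966,0.05818) → ×s → (-4.33304,0.05042) → (-4.33,0.05)
v4: (1,-3) → rotate → (-3.01143,-0.96503) → ×s → (-2.60991,-0.83636) → (-2.61,-0.84)
v5: (2.5,0.5) → rotate → (0.47088,-2.50565) → ×s → (0.40809,-2.17156) → (0.41,-2.17)
v6: (4,5) → rotate → (4.95312,-4.05791) → ×s → (4.29270,-3.51685) → (4.29,-3.52)

Cross-section at z=2: (0.89,1.72) (-3.46,0.47) (-4.33,0.05) (-2.61,-0.84) (0.41,-2.17) (4.29,-3.52)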